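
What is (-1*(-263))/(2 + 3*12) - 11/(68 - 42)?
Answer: 1605/247 ≈ 6.4980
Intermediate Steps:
(-1*(-263))/(2 + 3*12) - 11/(68 - 42) = 263/(2 + 36) - 11/26 = 263/38 - 11*1/26 = 263*(1/38) - 11/26 = 263/38 - 11/26 = 1605/247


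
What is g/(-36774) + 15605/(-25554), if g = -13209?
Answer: -6564319/26103411 ≈ -0.25147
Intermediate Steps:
g/(-36774) + 15605/(-25554) = -13209/(-36774) + 15605/(-25554) = -13209*(-1/36774) + 15605*(-1/25554) = 4403/12258 - 15605/25554 = -6564319/26103411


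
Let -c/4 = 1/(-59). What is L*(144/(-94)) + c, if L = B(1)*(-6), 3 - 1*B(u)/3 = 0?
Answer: 229580/2773 ≈ 82.791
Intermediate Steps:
B(u) = 9 (B(u) = 9 - 3*0 = 9 + 0 = 9)
c = 4/59 (c = -4/(-59) = -4*(-1/59) = 4/59 ≈ 0.067797)
L = -54 (L = 9*(-6) = -54)
L*(144/(-94)) + c = -7776/(-94) + 4/59 = -7776*(-1)/94 + 4/59 = -54*(-72/47) + 4/59 = 3888/47 + 4/59 = 229580/2773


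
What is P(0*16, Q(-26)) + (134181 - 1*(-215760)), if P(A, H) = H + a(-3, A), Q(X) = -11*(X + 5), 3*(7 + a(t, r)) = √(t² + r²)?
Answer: 350166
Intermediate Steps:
a(t, r) = -7 + √(r² + t²)/3 (a(t, r) = -7 + √(t² + r²)/3 = -7 + √(r² + t²)/3)
Q(X) = -55 - 11*X (Q(X) = -11*(5 + X) = -55 - 11*X)
P(A, H) = -7 + H + √(9 + A²)/3 (P(A, H) = H + (-7 + √(A² + (-3)²)/3) = H + (-7 + √(A² + 9)/3) = H + (-7 + √(9 + A²)/3) = -7 + H + √(9 + A²)/3)
P(0*16, Q(-26)) + (134181 - 1*(-215760)) = (-7 + (-55 - 11*(-26)) + √(9 + (0*16)²)/3) + (134181 - 1*(-215760)) = (-7 + (-55 + 286) + √(9 + 0²)/3) + (134181 + 215760) = (-7 + 231 + √(9 + 0)/3) + 349941 = (-7 + 231 + √9/3) + 349941 = (-7 + 231 + (⅓)*3) + 349941 = (-7 + 231 + 1) + 349941 = 225 + 349941 = 350166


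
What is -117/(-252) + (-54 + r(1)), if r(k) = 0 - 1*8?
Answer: -1723/28 ≈ -61.536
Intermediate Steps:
r(k) = -8 (r(k) = 0 - 8 = -8)
-117/(-252) + (-54 + r(1)) = -117/(-252) + (-54 - 8) = -117*(-1/252) - 62 = 13/28 - 62 = -1723/28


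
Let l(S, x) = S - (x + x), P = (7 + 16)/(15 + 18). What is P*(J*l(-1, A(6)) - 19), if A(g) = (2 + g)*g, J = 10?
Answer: -22747/33 ≈ -689.30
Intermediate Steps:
P = 23/33 ≈ 0.69697
A(g) = g*(2 + g)
l(S, x) = S - 2*x
P*(J*l(-1, A(6)) - 19) = 23*(10*(-1 - 12*(2 + 6)) - 19)/33 = 23*(10*(-1 - 12*8) - 19)/33 = 23*(10*(-1 - 2*48) - 19)/33 = 23*(10*(-1 - 96) - 19)/33 = 23*(10*(-97) - 19)/33 = 23*(-970 - 19)/33 = (23/33)*(-989) = -22747/33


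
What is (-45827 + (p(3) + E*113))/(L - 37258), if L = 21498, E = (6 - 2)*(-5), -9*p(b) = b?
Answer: 72131/23640 ≈ 3.0512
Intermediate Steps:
p(b) = -b/9
E = -20 (E = 4*(-5) = -20)
(-45827 + (p(3) + E*113))/(L - 37258) = (-45827 + (-1/9*3 - 20*113))/(21498 - 37258) = (-45827 + (-1/3 - 2260))/(-15760) = (-45827 - 6781/3)*(-1/15760) = -144262/3*(-1/15760) = 72131/23640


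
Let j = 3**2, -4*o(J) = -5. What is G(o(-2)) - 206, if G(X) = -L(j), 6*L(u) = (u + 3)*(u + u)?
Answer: -242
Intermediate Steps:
o(J) = 5/4 (o(J) = -1/4*(-5) = 5/4)
j = 9
L(u) = u*(3 + u)/3 (L(u) = ((u + 3)*(u + u))/6 = ((3 + u)*(2*u))/6 = (2*u*(3 + u))/6 = u*(3 + u)/3)
G(X) = -36 (G(X) = -9*(3 + 9)/3 = -9*12/3 = -1*36 = -36)
G(o(-2)) - 206 = -36 - 206 = -242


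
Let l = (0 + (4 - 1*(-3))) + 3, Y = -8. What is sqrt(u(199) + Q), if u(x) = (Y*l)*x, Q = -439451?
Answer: I*sqrt(455371) ≈ 674.81*I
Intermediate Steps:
l = 10 (l = (0 + (4 + 3)) + 3 = (0 + 7) + 3 = 7 + 3 = 10)
u(x) = -80*x (u(x) = (-8*10)*x = -80*x)
sqrt(u(199) + Q) = sqrt(-80*199 - 439451) = sqrt(-15920 - 439451) = sqrt(-455371) = I*sqrt(455371)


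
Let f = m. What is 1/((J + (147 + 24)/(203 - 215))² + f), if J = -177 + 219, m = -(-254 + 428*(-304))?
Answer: 16/2098177 ≈ 7.6257e-6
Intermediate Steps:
m = 130366 (m = -(-254 - 130112) = -1*(-130366) = 130366)
J = 42
f = 130366
1/((J + (147 + 24)/(203 - 215))² + f) = 1/((42 + (147 + 24)/(203 - 215))² + 130366) = 1/((42 + 171/(-12))² + 130366) = 1/((42 + 171*(-1/12))² + 130366) = 1/((42 - 57/4)² + 130366) = 1/((111/4)² + 130366) = 1/(12321/16 + 130366) = 1/(2098177/16) = 16/2098177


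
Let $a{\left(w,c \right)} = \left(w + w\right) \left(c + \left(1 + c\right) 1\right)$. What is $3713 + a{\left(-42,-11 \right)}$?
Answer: $5477$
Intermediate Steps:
$a{\left(w,c \right)} = 2 w \left(1 + 2 c\right)$ ($a{\left(w,c \right)} = 2 w \left(c + \left(1 + c\right)\right) = 2 w \left(1 + 2 c\right)$)
$3713 + a{\left(-42,-11 \right)} = 3713 + 2 \left(-42\right) \left(1 + 2 \left(-11\right)\right) = 3713 + 2 \left(-42\right) \left(1 - 22\right) = 3713 + 2 \left(-42\right) \left(-21\right) = 3713 + 1764 = 5477$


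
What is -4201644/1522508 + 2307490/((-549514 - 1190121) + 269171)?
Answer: -1211442278467/279849150464 ≈ -4.3289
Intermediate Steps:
-4201644/1522508 + 2307490/((-549514 - 1190121) + 269171) = -4201644*1/1522508 + 2307490/(-1739635 + 269171) = -1050411/380627 + 2307490/(-1470464) = -1050411/380627 + 2307490*(-1/1470464) = -1050411/380627 - 1153745/735232 = -1211442278467/279849150464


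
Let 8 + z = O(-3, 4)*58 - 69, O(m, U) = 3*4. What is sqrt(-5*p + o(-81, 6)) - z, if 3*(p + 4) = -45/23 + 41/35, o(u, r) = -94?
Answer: -619 + I*sqrt(16958130)/483 ≈ -619.0 + 8.5259*I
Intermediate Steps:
O(m, U) = 12
p = -10292/2415 (p = -4 + (-45/23 + 41/35)/3 = -4 + (1/3)*(-632/805) = -4 - 632/2415 = -10292/2415 ≈ -4.2617)
z = 619 (z = -8 + (12*58 - 69) = -8 + (696 - 69) = -8 + 627 = 619)
sqrt(-5*p + o(-81, 6)) - z = sqrt(-5*(-10292/2415) - 94) - 1*619 = sqrt(10292/483 - 94) - 619 = sqrt(-35110/483) - 619 = I*sqrt(16958130)/483 - 619 = -619 + I*sqrt(16958130)/483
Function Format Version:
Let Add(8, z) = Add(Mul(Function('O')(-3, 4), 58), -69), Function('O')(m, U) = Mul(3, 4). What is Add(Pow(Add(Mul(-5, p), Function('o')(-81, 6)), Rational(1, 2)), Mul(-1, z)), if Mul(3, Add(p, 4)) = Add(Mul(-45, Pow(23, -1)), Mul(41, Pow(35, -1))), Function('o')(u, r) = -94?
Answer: Add(-619, Mul(Rational(1, 483), I, Pow(16958130, Rational(1, 2)))) ≈ Add(-619.00, Mul(8.5259, I))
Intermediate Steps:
Function('O')(m, U) = 12
p = Rational(-10292, 2415) (p = Add(-4, Mul(Rational(1, 3), Add(Mul(-45, Pow(23, -1)), Mul(41, Pow(35, -1))))) = Add(-4, Mul(Rational(1, 3), Add(Mul(-45, Rational(1, 23)), Mul(41, Rational(1, 35))))) = Add(-4, Mul(Rational(1, 3), Add(Rational(-45, 23), Rational(41, 35)))) = Add(-4, Mul(Rational(1, 3), Rational(-632, 805))) = Add(-4, Rational(-632, 2415)) = Rational(-10292, 2415) ≈ -4.2617)
z = 619 (z = Add(-8, Add(Mul(12, 58), -69)) = Add(-8, Add(696, -69)) = Add(-8, 627) = 619)
Add(Pow(Add(Mul(-5, p), Function('o')(-81, 6)), Rational(1, 2)), Mul(-1, z)) = Add(Pow(Add(Mul(-5, Rational(-10292, 2415)), -94), Rational(1, 2)), Mul(-1, 619)) = Add(Pow(Add(Rational(10292, 483), -94), Rational(1, 2)), -619) = Add(Pow(Rational(-35110, 483), Rational(1, 2)), -619) = Add(Mul(Rational(1, 483), I, Pow(16958130, Rational(1, 2))), -619) = Add(-619, Mul(Rational(1, 483), I, Pow(16958130, Rational(1, 2))))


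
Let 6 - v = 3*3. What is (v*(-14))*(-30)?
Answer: -1260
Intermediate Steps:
v = -3 (v = 6 - 3*3 = 6 - 1*9 = 6 - 9 = -3)
(v*(-14))*(-30) = -3*(-14)*(-30) = 42*(-30) = -1260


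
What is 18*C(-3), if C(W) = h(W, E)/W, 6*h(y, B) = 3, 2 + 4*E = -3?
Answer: -3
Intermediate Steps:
E = -5/4 (E = -½ + (¼)*(-3) = -½ - ¾ = -5/4 ≈ -1.2500)
h(y, B) = ½ (h(y, B) = (⅙)*3 = ½)
C(W) = 1/(2*W)
18*C(-3) = 18*((½)/(-3)) = 18*((½)*(-⅓)) = 18*(-⅙) = -3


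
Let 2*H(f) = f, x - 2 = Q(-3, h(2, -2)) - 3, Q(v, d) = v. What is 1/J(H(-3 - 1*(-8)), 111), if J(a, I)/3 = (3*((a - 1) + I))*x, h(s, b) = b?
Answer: -1/4050 ≈ -0.00024691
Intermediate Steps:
x = -4 (x = 2 + (-3 - 3) = 2 - 6 = -4)
H(f) = f/2
J(a, I) = 36 - 36*I - 36*a (J(a, I) = 3*((3*((a - 1) + I))*(-4)) = 3*((3*((-1 + a) + I))*(-4)) = 3*((3*(-1 + I + a))*(-4)) = 3*((-3 + 3*I + 3*a)*(-4)) = 3*(12 - 12*I - 12*a) = 36 - 36*I - 36*a)
1/J(H(-3 - 1*(-8)), 111) = 1/(36 - 36*111 - 18*(-3 - 1*(-8))) = 1/(36 - 3996 - 18*(-3 + 8)) = 1/(36 - 3996 - 18*5) = 1/(36 - 3996 - 36*5/2) = 1/(36 - 3996 - 90) = 1/(-4050) = -1/4050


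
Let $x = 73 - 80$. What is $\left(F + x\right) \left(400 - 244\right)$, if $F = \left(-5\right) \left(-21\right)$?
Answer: $15288$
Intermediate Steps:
$x = -7$ ($x = 73 - 80 = -7$)
$F = 105$
$\left(F + x\right) \left(400 - 244\right) = \left(105 - 7\right) \left(400 - 244\right) = 98 \cdot 156 = 15288$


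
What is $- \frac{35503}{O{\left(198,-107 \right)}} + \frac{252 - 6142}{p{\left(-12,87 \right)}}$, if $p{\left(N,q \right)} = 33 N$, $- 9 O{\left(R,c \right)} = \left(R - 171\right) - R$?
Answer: $- \frac{6973639}{3762} \approx -1853.7$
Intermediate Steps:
$O{\left(R,c \right)} = 19$ ($O{\left(R,c \right)} = - \frac{\left(R - 171\right) - R}{9} = - \frac{\left(-171 + R\right) - R}{9} = \left(- \frac{1}{9}\right) \left(-171\right) = 19$)
$- \frac{35503}{O{\left(198,-107 \right)}} + \frac{252 - 6142}{p{\left(-12,87 \right)}} = - \frac{35503}{19} + \frac{252 - 6142}{33 \left(-12\right)} = \left(-35503\right) \frac{1}{19} - \frac{5890}{-396} = - \frac{35503}{19} - - \frac{2945}{198} = - \frac{35503}{19} + \frac{2945}{198} = - \frac{6973639}{3762}$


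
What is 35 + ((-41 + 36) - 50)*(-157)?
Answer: 8670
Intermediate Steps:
35 + ((-41 + 36) - 50)*(-157) = 35 + (-5 - 50)*(-157) = 35 - 55*(-157) = 35 + 8635 = 8670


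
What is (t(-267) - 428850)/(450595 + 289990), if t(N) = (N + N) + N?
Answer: -429651/740585 ≈ -0.58015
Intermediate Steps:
t(N) = 3*N (t(N) = 2*N + N = 3*N)
(t(-267) - 428850)/(450595 + 289990) = (3*(-267) - 428850)/(450595 + 289990) = (-801 - 428850)/740585 = -429651*1/740585 = -429651/740585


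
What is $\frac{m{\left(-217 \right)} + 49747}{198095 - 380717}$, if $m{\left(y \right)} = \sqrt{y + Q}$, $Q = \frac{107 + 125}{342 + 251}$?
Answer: $- \frac{49747}{182622} - \frac{i \sqrt{76170257}}{108294846} \approx -0.2724 - 8.0591 \cdot 10^{-5} i$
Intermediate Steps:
$Q = \frac{232}{593} \approx 0.39123$
$m{\left(y \right)} = \sqrt{\frac{232}{593} + y}$ ($m{\left(y \right)} = \sqrt{y + \frac{232}{593}} = \sqrt{\frac{232}{593} + y}$)
$\frac{m{\left(-217 \right)} + 49747}{198095 - 380717} = \frac{\frac{\sqrt{137576 + 351649 \left(-217\right)}}{593} + 49747}{198095 - 380717} = \frac{\frac{\sqrt{137576 - 76307833}}{593} + 49747}{-182622} = \left(\frac{\sqrt{-76170257}}{593} + 49747\right) \left(- \frac{1}{182622}\right) = \left(\frac{i \sqrt{76170257}}{593} + 49747\right) \left(- \frac{1}{182622}\right) = \left(49747 + \frac{i \sqrt{76170257}}{593}\right) \left(- \frac{1}{182622}\right) = - \frac{49747}{182622} - \frac{i \sqrt{76170257}}{108294846}$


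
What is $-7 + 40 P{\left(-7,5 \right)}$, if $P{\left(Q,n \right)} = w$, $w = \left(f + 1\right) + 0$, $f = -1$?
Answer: $-7$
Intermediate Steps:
$w = 0$ ($w = \left(-1 + 1\right) + 0 = 0 + 0 = 0$)
$P{\left(Q,n \right)} = 0$
$-7 + 40 P{\left(-7,5 \right)} = -7 + 40 \cdot 0 = -7 + 0 = -7$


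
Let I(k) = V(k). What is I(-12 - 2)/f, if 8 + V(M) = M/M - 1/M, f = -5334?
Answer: 97/74676 ≈ 0.0012989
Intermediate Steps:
V(M) = -7 - 1/M (V(M) = -8 + (M/M - 1/M) = -8 + (1 - 1/M) = -7 - 1/M)
I(k) = -7 - 1/k
I(-12 - 2)/f = (-7 - 1/(-12 - 2))/(-5334) = (-7 - 1/(-14))*(-1/5334) = (-7 - 1*(-1/14))*(-1/5334) = (-7 + 1/14)*(-1/5334) = -97/14*(-1/5334) = 97/74676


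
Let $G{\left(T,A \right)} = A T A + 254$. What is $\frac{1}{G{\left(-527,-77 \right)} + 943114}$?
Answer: $- \frac{1}{2181215} \approx -4.5846 \cdot 10^{-7}$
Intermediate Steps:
$G{\left(T,A \right)} = 254 + T A^{2}$ ($G{\left(T,A \right)} = T A^{2} + 254 = 254 + T A^{2}$)
$\frac{1}{G{\left(-527,-77 \right)} + 943114} = \frac{1}{\left(254 - 527 \left(-77\right)^{2}\right) + 943114} = \frac{1}{\left(254 - 3124583\right) + 943114} = \frac{1}{-3124329 + 943114} = \frac{1}{-2181215} = - \frac{1}{2181215}$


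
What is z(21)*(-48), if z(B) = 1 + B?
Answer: -1056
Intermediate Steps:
z(21)*(-48) = (1 + 21)*(-48) = 22*(-48) = -1056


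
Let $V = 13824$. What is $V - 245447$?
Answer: $-231623$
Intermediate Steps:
$V - 245447 = 13824 - 245447 = -231623$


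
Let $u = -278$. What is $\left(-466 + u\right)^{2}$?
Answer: $553536$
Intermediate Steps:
$\left(-466 + u\right)^{2} = \left(-466 - 278\right)^{2} = \left(-744\right)^{2} = 553536$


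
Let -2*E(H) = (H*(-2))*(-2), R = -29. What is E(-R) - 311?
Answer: -369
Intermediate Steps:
E(H) = -2*H (E(H) = -H*(-2)*(-2)/2 = -(-2*H)*(-2)/2 = -2*H)
E(-R) - 311 = -(-2)*(-29) - 311 = -2*29 - 311 = -58 - 311 = -369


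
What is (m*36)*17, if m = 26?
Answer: 15912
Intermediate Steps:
(m*36)*17 = (26*36)*17 = 936*17 = 15912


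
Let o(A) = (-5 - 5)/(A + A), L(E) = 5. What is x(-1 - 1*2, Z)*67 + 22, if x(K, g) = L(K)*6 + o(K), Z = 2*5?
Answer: 6431/3 ≈ 2143.7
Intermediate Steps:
Z = 10
o(A) = -5/A (o(A) = -10*1/(2*A) = -5/A)
x(K, g) = 30 - 5/K (x(K, g) = 5*6 - 5/K = 30 - 5/K)
x(-1 - 1*2, Z)*67 + 22 = (30 - 5/(-1 - 1*2))*67 + 22 = (30 - 5/(-1 - 2))*67 + 22 = (30 - 5/(-3))*67 + 22 = (30 - 5*(-⅓))*67 + 22 = (30 + 5/3)*67 + 22 = (95/3)*67 + 22 = 6365/3 + 22 = 6431/3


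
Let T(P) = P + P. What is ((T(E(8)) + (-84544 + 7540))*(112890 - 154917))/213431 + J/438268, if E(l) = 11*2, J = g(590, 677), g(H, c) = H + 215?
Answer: 1417533279414515/93539977508 ≈ 15154.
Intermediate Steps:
g(H, c) = 215 + H
J = 805 (J = 215 + 590 = 805)
E(l) = 22
T(P) = 2*P
((T(E(8)) + (-84544 + 7540))*(112890 - 154917))/213431 + J/438268 = ((2*22 + (-84544 + 7540))*(112890 - 154917))/213431 + 805/438268 = ((44 - 77004)*(-42027))*(1/213431) + 805*(1/438268) = -76960*(-42027)*(1/213431) + 805/438268 = 3234397920*(1/213431) + 805/438268 = 3234397920/213431 + 805/438268 = 1417533279414515/93539977508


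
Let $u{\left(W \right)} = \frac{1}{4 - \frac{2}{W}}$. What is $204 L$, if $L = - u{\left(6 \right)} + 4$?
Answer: $\frac{8364}{11} \approx 760.36$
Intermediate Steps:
$L = \frac{41}{11}$ ($L = - \frac{6}{2 \left(-1 + 2 \cdot 6\right)} + 4 = - \frac{6}{2 \left(-1 + 12\right)} + 4 = - \frac{6}{2 \cdot 11} + 4 = \left(-1\right) \frac{3}{11} + 4 = - \frac{3}{11} + 4 = \frac{41}{11} \approx 3.7273$)
$204 L = 204 \cdot \frac{41}{11} = \frac{8364}{11}$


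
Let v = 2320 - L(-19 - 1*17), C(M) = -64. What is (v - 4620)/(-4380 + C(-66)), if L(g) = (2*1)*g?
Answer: 557/1111 ≈ 0.50135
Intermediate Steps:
L(g) = 2*g
v = 2392 (v = 2320 - 2*(-19 - 1*17) = 2320 - 2*(-19 - 17) = 2320 - 2*(-36) = 2320 - 1*(-72) = 2320 + 72 = 2392)
(v - 4620)/(-4380 + C(-66)) = (2392 - 4620)/(-4380 - 64) = -2228/(-4444) = -2228*(-1/4444) = 557/1111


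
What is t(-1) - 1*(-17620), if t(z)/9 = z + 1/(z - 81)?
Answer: 1444093/82 ≈ 17611.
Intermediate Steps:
t(z) = 9*z + 9/(-81 + z) (t(z) = 9*(z + 1/(z - 81)) = 9*(z + 1/(-81 + z)) = 9*z + 9/(-81 + z))
t(-1) - 1*(-17620) = 9*(1 + (-1)**2 - 81*(-1))/(-81 - 1) - 1*(-17620) = 9*(1 + 1 + 81)/(-82) + 17620 = 9*(-1/82)*83 + 17620 = -747/82 + 17620 = 1444093/82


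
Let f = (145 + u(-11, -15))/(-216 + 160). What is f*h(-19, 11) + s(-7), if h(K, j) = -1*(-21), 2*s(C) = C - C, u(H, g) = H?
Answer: -201/4 ≈ -50.250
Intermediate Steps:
s(C) = 0 (s(C) = (C - C)/2 = (1/2)*0 = 0)
h(K, j) = 21
f = -67/28 (f = (145 - 11)/(-216 + 160) = 134/(-56) = 134*(-1/56) = -67/28 ≈ -2.3929)
f*h(-19, 11) + s(-7) = -67/28*21 + 0 = -201/4 + 0 = -201/4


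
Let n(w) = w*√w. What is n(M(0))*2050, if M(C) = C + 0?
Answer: 0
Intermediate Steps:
M(C) = C
n(w) = w^(3/2)
n(M(0))*2050 = 0^(3/2)*2050 = 0*2050 = 0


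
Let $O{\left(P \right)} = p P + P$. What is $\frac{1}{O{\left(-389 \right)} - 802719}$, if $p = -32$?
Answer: $- \frac{1}{790660} \approx -1.2648 \cdot 10^{-6}$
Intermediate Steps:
$O{\left(P \right)} = - 31 P$ ($O{\left(P \right)} = - 32 P + P = - 31 P$)
$\frac{1}{O{\left(-389 \right)} - 802719} = \frac{1}{\left(-31\right) \left(-389\right) - 802719} = \frac{1}{12059 - 802719} = \frac{1}{-790660} = - \frac{1}{790660}$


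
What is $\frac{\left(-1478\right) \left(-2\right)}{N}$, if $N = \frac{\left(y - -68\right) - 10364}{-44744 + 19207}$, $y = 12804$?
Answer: $- \frac{18871843}{627} \approx -30099.0$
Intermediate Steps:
$N = - \frac{2508}{25537}$ ($N = \frac{\left(12804 - -68\right) - 10364}{-44744 + 19207} = \frac{\left(12804 + 68\right) - 10364}{-25537} = \left(12872 - 10364\right) \left(- \frac{1}{25537}\right) = 2508 \left(- \frac{1}{25537}\right) = - \frac{2508}{25537} \approx -0.09821$)
$\frac{\left(-1478\right) \left(-2\right)}{N} = \frac{\left(-1478\right) \left(-2\right)}{- \frac{2508}{25537}} = 2956 \left(- \frac{25537}{2508}\right) = - \frac{18871843}{627}$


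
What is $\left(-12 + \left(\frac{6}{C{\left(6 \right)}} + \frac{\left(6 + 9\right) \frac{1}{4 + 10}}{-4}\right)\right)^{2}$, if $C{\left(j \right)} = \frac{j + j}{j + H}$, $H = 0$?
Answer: $\frac{269361}{3136} \approx 85.893$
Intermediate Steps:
$C{\left(j \right)} = 2$ ($C{\left(j \right)} = \frac{j + j}{j + 0} = \frac{2 j}{j} = 2$)
$\left(-12 + \left(\frac{6}{C{\left(6 \right)}} + \frac{\left(6 + 9\right) \frac{1}{4 + 10}}{-4}\right)\right)^{2} = \left(-12 + \left(\frac{6}{2} + \frac{\left(6 + 9\right) \frac{1}{4 + 10}}{-4}\right)\right)^{2} = \left(-12 + \left(6 \cdot \frac{1}{2} + \frac{15}{14} \left(- \frac{1}{4}\right)\right)\right)^{2} = \left(-12 + \left(3 + 15 \cdot \frac{1}{14} \left(- \frac{1}{4}\right)\right)\right)^{2} = \left(-12 + \left(3 + \frac{15}{14} \left(- \frac{1}{4}\right)\right)\right)^{2} = \left(-12 + \left(3 - \frac{15}{56}\right)\right)^{2} = \left(-12 + \frac{153}{56}\right)^{2} = \left(- \frac{519}{56}\right)^{2} = \frac{269361}{3136}$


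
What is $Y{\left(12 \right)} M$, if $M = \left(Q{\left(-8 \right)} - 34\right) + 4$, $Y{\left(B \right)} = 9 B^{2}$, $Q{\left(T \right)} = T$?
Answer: $-49248$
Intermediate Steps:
$M = -38$ ($M = \left(-8 - 34\right) + 4 = -42 + 4 = -38$)
$Y{\left(12 \right)} M = 9 \cdot 12^{2} \left(-38\right) = 9 \cdot 144 \left(-38\right) = 1296 \left(-38\right) = -49248$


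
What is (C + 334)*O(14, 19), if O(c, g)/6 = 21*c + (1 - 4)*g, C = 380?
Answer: 1015308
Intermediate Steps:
O(c, g) = -18*g + 126*c (O(c, g) = 6*(21*c + (1 - 4)*g) = 6*(21*c - 3*g) = 6*(-3*g + 21*c) = -18*g + 126*c)
(C + 334)*O(14, 19) = (380 + 334)*(-18*19 + 126*14) = 714*(-342 + 1764) = 714*1422 = 1015308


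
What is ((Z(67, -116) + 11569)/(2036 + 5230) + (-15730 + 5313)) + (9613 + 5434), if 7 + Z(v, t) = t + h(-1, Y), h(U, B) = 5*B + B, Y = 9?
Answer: 16826540/3633 ≈ 4631.6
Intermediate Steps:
h(U, B) = 6*B
Z(v, t) = 47 + t (Z(v, t) = -7 + (t + 6*9) = -7 + (t + 54) = -7 + (54 + t) = 47 + t)
((Z(67, -116) + 11569)/(2036 + 5230) + (-15730 + 5313)) + (9613 + 5434) = (((47 - 116) + 11569)/(2036 + 5230) + (-15730 + 5313)) + (9613 + 5434) = ((-69 + 11569)/7266 - 10417) + 15047 = (11500*(1/7266) - 10417) + 15047 = (5750/3633 - 10417) + 15047 = -37839211/3633 + 15047 = 16826540/3633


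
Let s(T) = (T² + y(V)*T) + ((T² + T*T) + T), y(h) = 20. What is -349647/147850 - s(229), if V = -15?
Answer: -23971565847/147850 ≈ -1.6213e+5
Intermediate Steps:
s(T) = 3*T² + 21*T (s(T) = (T² + 20*T) + ((T² + T*T) + T) = (T² + 20*T) + ((T² + T²) + T) = (T² + 20*T) + (2*T² + T) = (T² + 20*T) + (T + 2*T²) = 3*T² + 21*T)
-349647/147850 - s(229) = -349647/147850 - 3*229*(7 + 229) = -349647*1/147850 - 3*229*236 = -349647/147850 - 1*162132 = -349647/147850 - 162132 = -23971565847/147850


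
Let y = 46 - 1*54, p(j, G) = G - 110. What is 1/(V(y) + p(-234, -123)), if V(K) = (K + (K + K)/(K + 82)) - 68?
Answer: -37/11441 ≈ -0.0032340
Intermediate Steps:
p(j, G) = -110 + G
y = -8 (y = 46 - 54 = -8)
V(K) = -68 + K + 2*K/(82 + K) (V(K) = (K + (2*K)/(82 + K)) - 68 = (K + 2*K/(82 + K)) - 68 = -68 + K + 2*K/(82 + K))
1/(V(y) + p(-234, -123)) = 1/((-5576 + (-8)**2 + 16*(-8))/(82 - 8) + (-110 - 123)) = 1/((-5576 + 64 - 128)/74 - 233) = 1/((1/74)*(-5640) - 233) = 1/(-2820/37 - 233) = 1/(-11441/37) = -37/11441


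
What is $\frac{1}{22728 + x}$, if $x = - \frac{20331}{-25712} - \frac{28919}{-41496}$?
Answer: $\frac{133368144}{3031389579395} \approx 4.3996 \cdot 10^{-5}$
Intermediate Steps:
$x = \frac{198402563}{133368144}$ ($x = \left(-20331\right) \left(- \frac{1}{25712}\right) - - \frac{28919}{41496} = \frac{20331}{25712} + \frac{28919}{41496} = \frac{198402563}{133368144} \approx 1.4876$)
$\frac{1}{22728 + x} = \frac{1}{22728 + \frac{198402563}{133368144}} = \frac{1}{\frac{3031389579395}{133368144}} = \frac{133368144}{3031389579395}$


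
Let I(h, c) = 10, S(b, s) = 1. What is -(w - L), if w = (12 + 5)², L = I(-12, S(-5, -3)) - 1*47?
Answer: -326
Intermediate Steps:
L = -37 (L = 10 - 1*47 = 10 - 47 = -37)
w = 289 (w = 17² = 289)
-(w - L) = -(289 - 1*(-37)) = -(289 + 37) = -1*326 = -326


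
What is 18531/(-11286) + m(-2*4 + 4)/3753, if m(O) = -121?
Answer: -2626387/1568754 ≈ -1.6742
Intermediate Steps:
18531/(-11286) + m(-2*4 + 4)/3753 = 18531/(-11286) - 121/3753 = 18531*(-1/11286) - 121*1/3753 = -2059/1254 - 121/3753 = -2626387/1568754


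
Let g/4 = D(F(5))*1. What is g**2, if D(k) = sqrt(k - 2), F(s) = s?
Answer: 48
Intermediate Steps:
D(k) = sqrt(-2 + k)
g = 4*sqrt(3) (g = 4*(sqrt(-2 + 5)*1) = 4*(sqrt(3)*1) = 4*sqrt(3) ≈ 6.9282)
g**2 = (4*sqrt(3))**2 = 48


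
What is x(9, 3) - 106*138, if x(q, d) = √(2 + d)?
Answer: -14628 + √5 ≈ -14626.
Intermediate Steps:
x(9, 3) - 106*138 = √(2 + 3) - 106*138 = √5 - 14628 = -14628 + √5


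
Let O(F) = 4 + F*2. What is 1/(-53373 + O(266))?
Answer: -1/52837 ≈ -1.8926e-5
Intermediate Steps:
O(F) = 4 + 2*F
1/(-53373 + O(266)) = 1/(-53373 + (4 + 2*266)) = 1/(-53373 + (4 + 532)) = 1/(-53373 + 536) = 1/(-52837) = -1/52837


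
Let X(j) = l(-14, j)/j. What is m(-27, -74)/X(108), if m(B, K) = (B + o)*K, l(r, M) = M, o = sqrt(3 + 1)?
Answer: 1850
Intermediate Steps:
o = 2 (o = sqrt(4) = 2)
m(B, K) = K*(2 + B) (m(B, K) = (B + 2)*K = (2 + B)*K = K*(2 + B))
X(j) = 1 (X(j) = j/j = 1)
m(-27, -74)/X(108) = -74*(2 - 27)/1 = -74*(-25)*1 = 1850*1 = 1850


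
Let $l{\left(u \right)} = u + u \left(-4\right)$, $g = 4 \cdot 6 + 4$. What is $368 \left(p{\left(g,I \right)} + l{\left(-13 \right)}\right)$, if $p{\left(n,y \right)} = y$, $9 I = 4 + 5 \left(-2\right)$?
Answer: $\frac{42320}{3} \approx 14107.0$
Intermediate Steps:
$I = - \frac{2}{3}$ ($I = \frac{4 + 5 \left(-2\right)}{9} = \frac{4 - 10}{9} = \frac{1}{9} \left(-6\right) = - \frac{2}{3} \approx -0.66667$)
$g = 28$ ($g = 24 + 4 = 28$)
$l{\left(u \right)} = - 3 u$ ($l{\left(u \right)} = u - 4 u = - 3 u$)
$368 \left(p{\left(g,I \right)} + l{\left(-13 \right)}\right) = 368 \left(- \frac{2}{3} - -39\right) = 368 \left(- \frac{2}{3} + 39\right) = 368 \cdot \frac{115}{3} = \frac{42320}{3}$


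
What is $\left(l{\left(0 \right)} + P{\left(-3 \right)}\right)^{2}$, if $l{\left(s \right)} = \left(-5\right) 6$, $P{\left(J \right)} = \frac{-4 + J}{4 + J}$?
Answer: $1369$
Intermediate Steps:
$P{\left(J \right)} = \frac{-4 + J}{4 + J}$
$l{\left(s \right)} = -30$
$\left(l{\left(0 \right)} + P{\left(-3 \right)}\right)^{2} = \left(-30 + \frac{-4 - 3}{4 - 3}\right)^{2} = \left(-30 + 1^{-1} \left(-7\right)\right)^{2} = \left(-30 + 1 \left(-7\right)\right)^{2} = \left(-30 - 7\right)^{2} = \left(-37\right)^{2} = 1369$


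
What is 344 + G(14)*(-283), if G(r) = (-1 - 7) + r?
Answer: -1354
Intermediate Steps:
G(r) = -8 + r
344 + G(14)*(-283) = 344 + (-8 + 14)*(-283) = 344 + 6*(-283) = 344 - 1698 = -1354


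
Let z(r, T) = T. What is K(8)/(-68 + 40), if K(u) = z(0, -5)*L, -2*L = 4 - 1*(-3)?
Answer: -5/8 ≈ -0.62500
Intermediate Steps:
L = -7/2 (L = -(4 - 1*(-3))/2 = -(4 + 3)/2 = -½*7 = -7/2 ≈ -3.5000)
K(u) = 35/2 (K(u) = -5*(-7/2) = 35/2)
K(8)/(-68 + 40) = (35/2)/(-68 + 40) = (35/2)/(-28) = -1/28*35/2 = -5/8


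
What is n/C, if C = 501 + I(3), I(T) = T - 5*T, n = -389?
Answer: -389/489 ≈ -0.79550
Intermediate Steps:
I(T) = -4*T
C = 489 (C = 501 - 4*3 = 501 - 12 = 489)
n/C = -389/489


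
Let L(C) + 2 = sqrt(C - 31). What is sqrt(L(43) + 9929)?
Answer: sqrt(9927 + 2*sqrt(3)) ≈ 99.652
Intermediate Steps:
L(C) = -2 + sqrt(-31 + C) (L(C) = -2 + sqrt(C - 31) = -2 + sqrt(-31 + C))
sqrt(L(43) + 9929) = sqrt((-2 + sqrt(-31 + 43)) + 9929) = sqrt((-2 + sqrt(12)) + 9929) = sqrt((-2 + 2*sqrt(3)) + 9929) = sqrt(9927 + 2*sqrt(3))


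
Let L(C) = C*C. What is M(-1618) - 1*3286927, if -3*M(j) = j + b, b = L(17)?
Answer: -3286484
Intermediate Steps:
L(C) = C²
b = 289 (b = 17² = 289)
M(j) = -289/3 - j/3 (M(j) = -(j + 289)/3 = -(289 + j)/3 = -289/3 - j/3)
M(-1618) - 1*3286927 = (-289/3 - ⅓*(-1618)) - 1*3286927 = (-289/3 + 1618/3) - 3286927 = 443 - 3286927 = -3286484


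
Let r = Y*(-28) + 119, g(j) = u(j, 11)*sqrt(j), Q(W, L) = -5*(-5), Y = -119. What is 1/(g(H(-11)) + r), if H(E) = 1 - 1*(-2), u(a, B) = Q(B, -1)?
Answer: 3451/11907526 - 25*sqrt(3)/11907526 ≈ 0.00028618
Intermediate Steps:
Q(W, L) = 25
u(a, B) = 25
H(E) = 3 (H(E) = 1 + 2 = 3)
g(j) = 25*sqrt(j)
r = 3451 (r = -119*(-28) + 119 = 3332 + 119 = 3451)
1/(g(H(-11)) + r) = 1/(25*sqrt(3) + 3451) = 1/(3451 + 25*sqrt(3))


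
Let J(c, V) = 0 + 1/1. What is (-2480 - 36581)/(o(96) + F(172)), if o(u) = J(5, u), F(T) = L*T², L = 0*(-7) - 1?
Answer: 39061/29583 ≈ 1.3204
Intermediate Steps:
L = -1 (L = 0 - 1 = -1)
F(T) = -T²
J(c, V) = 1 (J(c, V) = 0 + 1 = 1)
o(u) = 1
(-2480 - 36581)/(o(96) + F(172)) = (-2480 - 36581)/(1 - 1*172²) = -39061/(1 - 1*29584) = -39061/(1 - 29584) = -39061/(-29583) = -39061*(-1/29583) = 39061/29583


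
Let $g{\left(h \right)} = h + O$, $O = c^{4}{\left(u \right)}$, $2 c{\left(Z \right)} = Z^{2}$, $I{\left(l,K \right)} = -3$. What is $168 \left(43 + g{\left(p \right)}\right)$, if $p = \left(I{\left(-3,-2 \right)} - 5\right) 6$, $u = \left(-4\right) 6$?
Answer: $1155790798008$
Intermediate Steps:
$u = -24$
$c{\left(Z \right)} = \frac{Z^{2}}{2}$
$p = -48$ ($p = \left(-3 - 5\right) 6 = \left(-8\right) 6 = -48$)
$O = 6879707136$ ($O = \left(\frac{\left(-24\right)^{2}}{2}\right)^{4} = \left(\frac{1}{2} \cdot 576\right)^{4} = 288^{4} = 6879707136$)
$g{\left(h \right)} = 6879707136 + h$ ($g{\left(h \right)} = h + 6879707136 = 6879707136 + h$)
$168 \left(43 + g{\left(p \right)}\right) = 168 \left(43 + \left(6879707136 - 48\right)\right) = 168 \left(43 + 6879707088\right) = 168 \cdot 6879707131 = 1155790798008$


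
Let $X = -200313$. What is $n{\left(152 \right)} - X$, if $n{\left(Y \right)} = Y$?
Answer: $200465$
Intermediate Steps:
$n{\left(152 \right)} - X = 152 - -200313 = 152 + 200313 = 200465$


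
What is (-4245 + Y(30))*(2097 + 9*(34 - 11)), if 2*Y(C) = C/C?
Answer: -9779328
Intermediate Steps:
Y(C) = ½ (Y(C) = (C/C)/2 = (½)*1 = ½)
(-4245 + Y(30))*(2097 + 9*(34 - 11)) = (-4245 + ½)*(2097 + 9*(34 - 11)) = -8489*(2097 + 9*23)/2 = -8489*(2097 + 207)/2 = -8489/2*2304 = -9779328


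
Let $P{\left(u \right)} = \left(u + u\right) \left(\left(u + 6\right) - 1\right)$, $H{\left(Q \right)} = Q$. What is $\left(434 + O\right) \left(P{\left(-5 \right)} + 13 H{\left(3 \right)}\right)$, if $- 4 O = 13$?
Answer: $\frac{67197}{4} \approx 16799.0$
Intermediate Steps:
$O = - \frac{13}{4}$ ($O = \left(- \frac{1}{4}\right) 13 = - \frac{13}{4} \approx -3.25$)
$P{\left(u \right)} = 2 u \left(5 + u\right)$ ($P{\left(u \right)} = 2 u \left(\left(6 + u\right) - 1\right) = 2 u \left(5 + u\right)$)
$\left(434 + O\right) \left(P{\left(-5 \right)} + 13 H{\left(3 \right)}\right) = \left(434 - \frac{13}{4}\right) \left(2 \left(-5\right) \left(5 - 5\right) + 13 \cdot 3\right) = \frac{1723 \left(2 \left(-5\right) 0 + 39\right)}{4} = \frac{1723 \left(0 + 39\right)}{4} = \frac{1723}{4} \cdot 39 = \frac{67197}{4}$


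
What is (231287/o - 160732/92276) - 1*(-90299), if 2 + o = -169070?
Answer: 352183044008453/3900321968 ≈ 90296.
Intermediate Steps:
o = -169072 (o = -2 - 169070 = -169072)
(231287/o - 160732/92276) - 1*(-90299) = (231287/(-169072) - 160732/92276) - 1*(-90299) = (231287*(-1/169072) - 160732*1/92276) + 90299 = (-231287/169072 - 40183/23069) + 90299 = -12129379979/3900321968 + 90299 = 352183044008453/3900321968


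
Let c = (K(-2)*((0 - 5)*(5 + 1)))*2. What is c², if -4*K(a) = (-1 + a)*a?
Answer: 8100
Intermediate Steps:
K(a) = -a*(-1 + a)/4 (K(a) = -(-1 + a)*a/4 = -a*(-1 + a)/4)
c = 90 (c = (((¼)*(-2)*(1 - 1*(-2)))*((0 - 5)*(5 + 1)))*2 = (((¼)*(-2)*(1 + 2))*(-5*6))*2 = (((¼)*(-2)*3)*(-30))*2 = -3/2*(-30)*2 = 45*2 = 90)
c² = 90² = 8100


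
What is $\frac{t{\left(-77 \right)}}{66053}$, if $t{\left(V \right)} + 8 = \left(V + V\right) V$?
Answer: $\frac{11850}{66053} \approx 0.1794$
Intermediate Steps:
$t{\left(V \right)} = -8 + 2 V^{2}$ ($t{\left(V \right)} = -8 + \left(V + V\right) V = -8 + 2 V V = -8 + 2 V^{2}$)
$\frac{t{\left(-77 \right)}}{66053} = \frac{-8 + 2 \left(-77\right)^{2}}{66053} = \left(-8 + 2 \cdot 5929\right) \frac{1}{66053} = \left(-8 + 11858\right) \frac{1}{66053} = 11850 \cdot \frac{1}{66053} = \frac{11850}{66053}$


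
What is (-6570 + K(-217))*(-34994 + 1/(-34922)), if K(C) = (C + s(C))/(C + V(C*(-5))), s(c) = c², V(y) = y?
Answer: 3981473008002/17461 ≈ 2.2802e+8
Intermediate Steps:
K(C) = -(C + C²)/(4*C) (K(C) = (C + C²)/(C + C*(-5)) = (C + C²)/(C - 5*C) = (C + C²)/((-4*C)) = (C + C²)*(-1/(4*C)) = -(C + C²)/(4*C))
(-6570 + K(-217))*(-34994 + 1/(-34922)) = (-6570 + (-¼ - ¼*(-217)))*(-34994 + 1/(-34922)) = (-6570 + (-¼ + 217/4))*(-34994 - 1/34922) = (-6570 + 54)*(-1222060469/34922) = -6516*(-1222060469/34922) = 3981473008002/17461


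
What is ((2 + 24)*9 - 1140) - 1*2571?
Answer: -3477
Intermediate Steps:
((2 + 24)*9 - 1140) - 1*2571 = (26*9 - 1140) - 2571 = (234 - 1140) - 2571 = -906 - 2571 = -3477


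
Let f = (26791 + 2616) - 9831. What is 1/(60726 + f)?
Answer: 1/80302 ≈ 1.2453e-5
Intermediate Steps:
f = 19576 (f = 29407 - 9831 = 19576)
1/(60726 + f) = 1/(60726 + 19576) = 1/80302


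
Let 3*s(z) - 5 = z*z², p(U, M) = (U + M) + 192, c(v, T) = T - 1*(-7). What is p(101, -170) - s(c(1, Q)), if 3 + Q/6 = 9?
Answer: -26381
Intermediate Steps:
Q = 36 (Q = -18 + 6*9 = -18 + 54 = 36)
c(v, T) = 7 + T (c(v, T) = T + 7 = 7 + T)
p(U, M) = 192 + M + U (p(U, M) = (M + U) + 192 = 192 + M + U)
s(z) = 5/3 + z³/3 (s(z) = 5/3 + (z*z²)/3 = 5/3 + z³/3)
p(101, -170) - s(c(1, Q)) = (192 - 170 + 101) - (5/3 + (7 + 36)³/3) = 123 - (5/3 + (⅓)*43³) = 123 - (5/3 + (⅓)*79507) = 123 - (5/3 + 79507/3) = 123 - 1*26504 = 123 - 26504 = -26381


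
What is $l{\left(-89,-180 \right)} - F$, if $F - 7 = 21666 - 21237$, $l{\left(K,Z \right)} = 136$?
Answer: $-300$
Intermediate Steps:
$F = 436$ ($F = 7 + \left(21666 - 21237\right) = 7 + 429 = 436$)
$l{\left(-89,-180 \right)} - F = 136 - 436 = -300$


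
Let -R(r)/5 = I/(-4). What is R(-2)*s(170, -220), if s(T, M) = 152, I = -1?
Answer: -190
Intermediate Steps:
R(r) = -5/4 (R(r) = -(-5)/(-4) = -(-5)*(-1)/4 = -5*¼ = -5/4)
R(-2)*s(170, -220) = -5/4*152 = -190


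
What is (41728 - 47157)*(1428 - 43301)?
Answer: 227328517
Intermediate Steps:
(41728 - 47157)*(1428 - 43301) = -5429*(-41873) = 227328517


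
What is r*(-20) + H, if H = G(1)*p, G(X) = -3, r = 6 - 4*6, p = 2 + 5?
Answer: 339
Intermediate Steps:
p = 7
r = -18 (r = 6 - 24 = -18)
H = -21 (H = -3*7 = -21)
r*(-20) + H = -18*(-20) - 21 = 360 - 21 = 339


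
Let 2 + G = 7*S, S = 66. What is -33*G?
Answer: -15180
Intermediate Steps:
G = 460 (G = -2 + 7*66 = -2 + 462 = 460)
-33*G = -33*460 = -15180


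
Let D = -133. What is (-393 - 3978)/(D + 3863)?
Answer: -4371/3730 ≈ -1.1719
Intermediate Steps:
(-393 - 3978)/(D + 3863) = (-393 - 3978)/(-133 + 3863) = -4371/3730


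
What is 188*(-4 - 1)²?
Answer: 4700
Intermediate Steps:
188*(-4 - 1)² = 188*(-5)² = 188*25 = 4700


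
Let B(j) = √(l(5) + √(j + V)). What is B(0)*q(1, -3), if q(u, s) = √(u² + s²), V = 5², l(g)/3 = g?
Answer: 10*√2 ≈ 14.142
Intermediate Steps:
l(g) = 3*g
V = 25
q(u, s) = √(s² + u²)
B(j) = √(15 + √(25 + j)) (B(j) = √(3*5 + √(j + 25)) = √(15 + √(25 + j)))
B(0)*q(1, -3) = √(15 + √(25 + 0))*√((-3)² + 1²) = √(15 + √25)*√(9 + 1) = √(15 + 5)*√10 = √20*√10 = (2*√5)*√10 = 10*√2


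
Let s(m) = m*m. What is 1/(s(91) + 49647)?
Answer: 1/57928 ≈ 1.7263e-5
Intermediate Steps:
s(m) = m**2
1/(s(91) + 49647) = 1/(91**2 + 49647) = 1/(8281 + 49647) = 1/57928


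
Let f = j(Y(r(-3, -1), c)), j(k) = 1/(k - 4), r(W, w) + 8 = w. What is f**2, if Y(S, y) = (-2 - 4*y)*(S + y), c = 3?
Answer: 1/6400 ≈ 0.00015625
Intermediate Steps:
r(W, w) = -8 + w
j(k) = 1/(-4 + k)
f = 1/80 (f = 1/(-4 + (-4*3**2 - 2*(-8 - 1) - 2*3 - 4*(-8 - 1)*3)) = 1/(-4 + (-4*9 - 2*(-9) - 6 - 4*(-9)*3)) = 1/(-4 + (-36 + 18 - 6 + 108)) = 1/(-4 + 84) = 1/80 ≈ 0.012500)
f**2 = (1/80)**2 = 1/6400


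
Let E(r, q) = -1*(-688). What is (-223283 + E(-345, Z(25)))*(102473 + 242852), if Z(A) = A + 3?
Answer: -76867618375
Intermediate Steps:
Z(A) = 3 + A
E(r, q) = 688
(-223283 + E(-345, Z(25)))*(102473 + 242852) = (-223283 + 688)*(102473 + 242852) = -222595*345325 = -76867618375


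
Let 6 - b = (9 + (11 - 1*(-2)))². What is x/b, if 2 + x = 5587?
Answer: -5585/478 ≈ -11.684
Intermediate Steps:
x = 5585 (x = -2 + 5587 = 5585)
b = -478 (b = 6 - (9 + (11 - 1*(-2)))² = 6 - (9 + (11 + 2))² = 6 - (9 + 13)² = 6 - 1*22² = 6 - 1*484 = 6 - 484 = -478)
x/b = 5585/(-478) = 5585*(-1/478) = -5585/478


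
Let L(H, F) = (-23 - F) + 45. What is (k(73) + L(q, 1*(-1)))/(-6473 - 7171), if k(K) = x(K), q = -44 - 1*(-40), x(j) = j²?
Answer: -446/1137 ≈ -0.39226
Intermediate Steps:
q = -4 (q = -44 + 40 = -4)
k(K) = K²
L(H, F) = 22 - F
(k(73) + L(q, 1*(-1)))/(-6473 - 7171) = (73² + (22 - (-1)))/(-6473 - 7171) = (5329 + (22 - 1*(-1)))/(-13644) = (5329 + (22 + 1))*(-1/13644) = (5329 + 23)*(-1/13644) = 5352*(-1/13644) = -446/1137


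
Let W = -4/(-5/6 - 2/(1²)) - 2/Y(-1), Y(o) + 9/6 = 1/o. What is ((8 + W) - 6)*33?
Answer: 11814/85 ≈ 138.99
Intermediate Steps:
Y(o) = -3/2 + 1/o
W = 188/85 (W = -4/(-5/6 - 2/(1²)) - 2/(-3/2 + 1/(-1)) = -4/(-5*⅙ - 2/1) - 2/(-3/2 - 1) = -4/(-⅚ - 2*1) - 2/(-5/2) = -4/(-⅚ - 2) - 2*(-⅖) = -4/(-17/6) + ⅘ = -4*(-6/17) + ⅘ = 24/17 + ⅘ = 188/85 ≈ 2.2118)
((8 + W) - 6)*33 = ((8 + 188/85) - 6)*33 = (868/85 - 6)*33 = (358/85)*33 = 11814/85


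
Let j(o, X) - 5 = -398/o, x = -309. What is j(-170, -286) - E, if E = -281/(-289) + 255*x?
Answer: 113867978/1445 ≈ 78801.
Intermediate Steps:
j(o, X) = 5 - 398/o
E = -22771474/289 (E = -281/(-289) + 255*(-309) = -281*(-1/289) - 78795 = 281/289 - 78795 = -22771474/289 ≈ -78794.)
j(-170, -286) - E = (5 - 398/(-170)) - 1*(-22771474/289) = (5 - 398*(-1/170)) + 22771474/289 = (5 + 199/85) + 22771474/289 = 624/85 + 22771474/289 = 113867978/1445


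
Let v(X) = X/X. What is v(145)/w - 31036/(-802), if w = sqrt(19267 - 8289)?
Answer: 15518/401 + sqrt(10978)/10978 ≈ 38.708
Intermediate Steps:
v(X) = 1
w = sqrt(10978) ≈ 104.78
v(145)/w - 31036/(-802) = 1/sqrt(10978) - 31036/(-802) = 1*(sqrt(10978)/10978) - 31036*(-1/802) = sqrt(10978)/10978 + 15518/401 = 15518/401 + sqrt(10978)/10978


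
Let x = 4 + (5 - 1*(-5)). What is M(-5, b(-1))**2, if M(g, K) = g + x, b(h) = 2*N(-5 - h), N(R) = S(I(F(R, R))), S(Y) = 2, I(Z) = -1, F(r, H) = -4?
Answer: 81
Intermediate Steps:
x = 14 (x = 4 + (5 + 5) = 4 + 10 = 14)
N(R) = 2
b(h) = 4 (b(h) = 2*2 = 4)
M(g, K) = 14 + g (M(g, K) = g + 14 = 14 + g)
M(-5, b(-1))**2 = (14 - 5)**2 = 9**2 = 81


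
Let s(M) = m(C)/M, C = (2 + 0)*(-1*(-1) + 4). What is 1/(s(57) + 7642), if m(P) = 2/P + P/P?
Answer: 95/725992 ≈ 0.00013086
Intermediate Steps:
C = 10 (C = 2*(1 + 4) = 2*5 = 10)
m(P) = 1 + 2/P (m(P) = 2/P + 1 = 1 + 2/P)
s(M) = 6/(5*M) (s(M) = ((2 + 10)/10)/M = ((⅒)*12)/M = 6/(5*M))
1/(s(57) + 7642) = 1/((6/5)/57 + 7642) = 1/((6/5)*(1/57) + 7642) = 1/(2/95 + 7642) = 1/(725992/95) = 95/725992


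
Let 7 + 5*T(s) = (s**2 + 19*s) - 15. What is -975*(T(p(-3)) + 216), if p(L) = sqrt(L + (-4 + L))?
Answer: -204360 - 3705*I*sqrt(10) ≈ -2.0436e+5 - 11716.0*I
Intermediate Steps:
p(L) = sqrt(-4 + 2*L)
T(s) = -22/5 + s**2/5 + 19*s/5 (T(s) = -7/5 + ((s**2 + 19*s) - 15)/5 = -7/5 + (-15 + s**2 + 19*s)/5 = -7/5 + (-3 + s**2/5 + 19*s/5) = -22/5 + s**2/5 + 19*s/5)
-975*(T(p(-3)) + 216) = -975*((-22/5 + (sqrt(-4 + 2*(-3)))**2/5 + 19*sqrt(-4 + 2*(-3))/5) + 216) = -975*((-22/5 + (sqrt(-4 - 6))**2/5 + 19*sqrt(-4 - 6)/5) + 216) = -975*((-22/5 + (sqrt(-10))**2/5 + 19*sqrt(-10)/5) + 216) = -975*((-22/5 + (I*sqrt(10))**2/5 + 19*(I*sqrt(10))/5) + 216) = -975*((-22/5 + (1/5)*(-10) + 19*I*sqrt(10)/5) + 216) = -975*((-22/5 - 2 + 19*I*sqrt(10)/5) + 216) = -975*((-32/5 + 19*I*sqrt(10)/5) + 216) = -975*(1048/5 + 19*I*sqrt(10)/5) = -204360 - 3705*I*sqrt(10)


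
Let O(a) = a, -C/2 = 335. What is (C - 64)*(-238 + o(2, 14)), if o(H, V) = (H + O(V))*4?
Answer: 127716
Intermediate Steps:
C = -670 (C = -2*335 = -670)
o(H, V) = 4*H + 4*V (o(H, V) = (H + V)*4 = 4*H + 4*V)
(C - 64)*(-238 + o(2, 14)) = (-670 - 64)*(-238 + (4*2 + 4*14)) = -734*(-238 + (8 + 56)) = -734*(-238 + 64) = -734*(-174) = 127716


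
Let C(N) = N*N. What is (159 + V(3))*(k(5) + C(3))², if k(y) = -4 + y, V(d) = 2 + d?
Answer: 16400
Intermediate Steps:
C(N) = N²
(159 + V(3))*(k(5) + C(3))² = (159 + (2 + 3))*((-4 + 5) + 3²)² = (159 + 5)*(1 + 9)² = 164*10² = 164*100 = 16400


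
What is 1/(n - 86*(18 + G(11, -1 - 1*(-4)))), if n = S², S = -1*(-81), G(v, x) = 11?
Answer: 1/4067 ≈ 0.00024588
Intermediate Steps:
S = 81
n = 6561 (n = 81² = 6561)
1/(n - 86*(18 + G(11, -1 - 1*(-4)))) = 1/(6561 - 86*(18 + 11)) = 1/(6561 - 86*29) = 1/(6561 - 2494) = 1/4067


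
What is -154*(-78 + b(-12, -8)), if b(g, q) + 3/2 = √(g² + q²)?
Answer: 12243 - 616*√13 ≈ 10022.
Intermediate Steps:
b(g, q) = -3/2 + √(g² + q²)
-154*(-78 + b(-12, -8)) = -154*(-78 + (-3/2 + √((-12)² + (-8)²))) = -154*(-78 + (-3/2 + √(144 + 64))) = -154*(-78 + (-3/2 + √208)) = -154*(-78 + (-3/2 + 4*√13)) = -154*(-159/2 + 4*√13) = 12243 - 616*√13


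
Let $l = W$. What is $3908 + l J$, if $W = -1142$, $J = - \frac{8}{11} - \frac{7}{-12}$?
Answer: $\frac{268777}{66} \approx 4072.4$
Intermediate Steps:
$J = - \frac{19}{132}$ ($J = \left(-8\right) \frac{1}{11} - - \frac{7}{12} = - \frac{8}{11} + \frac{7}{12} = - \frac{19}{132} \approx -0.14394$)
$l = -1142$
$3908 + l J = 3908 - - \frac{10849}{66} = 3908 + \frac{10849}{66} = \frac{268777}{66}$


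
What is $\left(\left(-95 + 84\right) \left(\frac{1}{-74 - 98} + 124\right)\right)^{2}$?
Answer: $\frac{55035752409}{29584} \approx 1.8603 \cdot 10^{6}$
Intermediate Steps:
$\left(\left(-95 + 84\right) \left(\frac{1}{-74 - 98} + 124\right)\right)^{2} = \left(- 11 \left(\frac{1}{-172} + 124\right)\right)^{2} = \left(- 11 \left(- \frac{1}{172} + 124\right)\right)^{2} = \left(\left(-11\right) \frac{21327}{172}\right)^{2} = \left(- \frac{234597}{172}\right)^{2} = \frac{55035752409}{29584}$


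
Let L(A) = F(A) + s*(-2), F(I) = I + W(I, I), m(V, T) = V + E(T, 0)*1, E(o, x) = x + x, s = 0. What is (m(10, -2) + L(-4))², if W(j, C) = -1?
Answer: 25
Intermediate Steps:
E(o, x) = 2*x
m(V, T) = V (m(V, T) = V + (2*0)*1 = V + 0*1 = V + 0 = V)
F(I) = -1 + I (F(I) = I - 1 = -1 + I)
L(A) = -1 + A (L(A) = (-1 + A) + 0*(-2) = (-1 + A) + 0 = -1 + A)
(m(10, -2) + L(-4))² = (10 + (-1 - 4))² = (10 - 5)² = 5² = 25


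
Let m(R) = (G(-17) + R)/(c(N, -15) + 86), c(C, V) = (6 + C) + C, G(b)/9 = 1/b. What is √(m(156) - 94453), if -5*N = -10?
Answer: I*√1746972734/136 ≈ 307.33*I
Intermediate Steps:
G(b) = 9/b
N = 2 (N = -⅕*(-10) = 2)
c(C, V) = 6 + 2*C
m(R) = -3/544 + R/96 (m(R) = (9/(-17) + R)/((6 + 2*2) + 86) = (9*(-1/17) + R)/((6 + 4) + 86) = (-9/17 + R)/(10 + 86) = (-9/17 + R)/96 = (-9/17 + R)*(1/96) = -3/544 + R/96)
√(m(156) - 94453) = √((-3/544 + (1/96)*156) - 94453) = √((-3/544 + 13/8) - 94453) = √(881/544 - 94453) = √(-51381551/544) = I*√1746972734/136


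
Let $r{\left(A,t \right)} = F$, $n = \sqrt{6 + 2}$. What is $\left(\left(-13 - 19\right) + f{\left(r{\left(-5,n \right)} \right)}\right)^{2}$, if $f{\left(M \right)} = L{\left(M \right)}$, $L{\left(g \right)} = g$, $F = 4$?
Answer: $784$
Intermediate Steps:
$n = 2 \sqrt{2}$ ($n = \sqrt{8} = 2 \sqrt{2} \approx 2.8284$)
$r{\left(A,t \right)} = 4$
$f{\left(M \right)} = M$
$\left(\left(-13 - 19\right) + f{\left(r{\left(-5,n \right)} \right)}\right)^{2} = \left(\left(-13 - 19\right) + 4\right)^{2} = \left(-32 + 4\right)^{2} = \left(-28\right)^{2} = 784$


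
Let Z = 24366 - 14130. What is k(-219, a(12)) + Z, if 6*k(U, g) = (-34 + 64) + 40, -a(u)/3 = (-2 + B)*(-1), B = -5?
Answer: 30743/3 ≈ 10248.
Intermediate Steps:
a(u) = -21 (a(u) = -3*(-2 - 5)*(-1) = -(-21)*(-1) = -3*7 = -21)
k(U, g) = 35/3 (k(U, g) = ((-34 + 64) + 40)/6 = (30 + 40)/6 = (1/6)*70 = 35/3)
Z = 10236
k(-219, a(12)) + Z = 35/3 + 10236 = 30743/3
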